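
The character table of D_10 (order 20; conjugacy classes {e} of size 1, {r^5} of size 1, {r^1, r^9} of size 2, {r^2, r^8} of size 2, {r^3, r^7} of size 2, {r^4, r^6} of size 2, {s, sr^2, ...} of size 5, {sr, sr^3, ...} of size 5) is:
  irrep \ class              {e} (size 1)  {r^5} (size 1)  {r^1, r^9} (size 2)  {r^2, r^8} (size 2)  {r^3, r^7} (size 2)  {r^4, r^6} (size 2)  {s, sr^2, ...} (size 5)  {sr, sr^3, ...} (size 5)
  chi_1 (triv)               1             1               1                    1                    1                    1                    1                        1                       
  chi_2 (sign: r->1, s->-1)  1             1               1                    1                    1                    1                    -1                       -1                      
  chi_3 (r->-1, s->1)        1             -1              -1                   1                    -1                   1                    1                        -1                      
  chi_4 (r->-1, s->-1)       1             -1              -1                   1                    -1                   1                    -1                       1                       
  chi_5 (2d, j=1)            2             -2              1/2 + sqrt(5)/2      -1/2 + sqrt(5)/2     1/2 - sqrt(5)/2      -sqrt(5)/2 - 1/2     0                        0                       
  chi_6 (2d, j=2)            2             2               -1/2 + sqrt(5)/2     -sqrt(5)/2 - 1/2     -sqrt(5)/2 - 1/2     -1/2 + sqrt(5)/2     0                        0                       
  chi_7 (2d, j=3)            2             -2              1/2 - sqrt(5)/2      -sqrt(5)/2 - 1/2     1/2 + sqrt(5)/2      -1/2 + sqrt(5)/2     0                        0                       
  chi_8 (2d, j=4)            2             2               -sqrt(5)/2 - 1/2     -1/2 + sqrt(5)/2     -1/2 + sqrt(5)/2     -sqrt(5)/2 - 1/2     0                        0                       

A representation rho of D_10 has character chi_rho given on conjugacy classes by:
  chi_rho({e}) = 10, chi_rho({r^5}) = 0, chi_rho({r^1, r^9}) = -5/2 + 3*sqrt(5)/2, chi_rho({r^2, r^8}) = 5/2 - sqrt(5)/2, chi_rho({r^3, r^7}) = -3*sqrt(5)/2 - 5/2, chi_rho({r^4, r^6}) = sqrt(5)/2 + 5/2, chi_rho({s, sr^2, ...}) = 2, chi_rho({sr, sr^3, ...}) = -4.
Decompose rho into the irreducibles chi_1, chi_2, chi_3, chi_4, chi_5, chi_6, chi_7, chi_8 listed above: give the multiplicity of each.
Multiplicities: chi_1: 0, chi_2: 1, chi_3: 3, chi_4: 0, chi_5: 1, chi_6: 2, chi_7: 0, chi_8: 0.

Use <chi_rho, chi> = (1/|G|) sum_C |C| * chi_rho(C) * conj(chi(C)) with |G| = 20 for each irreducible chi in the table:
  <chi_rho, chi_1> = (1/20)[1*(10)*conj(1) + 1*(0)*conj(1) + 2*(-5/2 + 3*sqrt(5)/2)*conj(1) + 2*(5/2 - sqrt(5)/2)*conj(1) + 2*(-3*sqrt(5)/2 - 5/2)*conj(1) + 2*(sqrt(5)/2 + 5/2)*conj(1) + 5*(2)*conj(1) + 5*(-4)*conj(1)]
      = (1/20)[(10) + (0) + (-5 + 3*sqrt(5)) + (5 - sqrt(5)) + (-3*sqrt(5) - 5) + (sqrt(5) + 5) + (10) + (-20)] = 0/20 = 0
  <chi_rho, chi_2> = (1/20)[1*(10)*conj(1) + 1*(0)*conj(1) + 2*(-5/2 + 3*sqrt(5)/2)*conj(1) + 2*(5/2 - sqrt(5)/2)*conj(1) + 2*(-3*sqrt(5)/2 - 5/2)*conj(1) + 2*(sqrt(5)/2 + 5/2)*conj(1) + 5*(2)*conj(-1) + 5*(-4)*conj(-1)]
      = (1/20)[(10) + (0) + (-5 + 3*sqrt(5)) + (5 - sqrt(5)) + (-3*sqrt(5) - 5) + (sqrt(5) + 5) + (-10) + (20)] = 20/20 = 1
  <chi_rho, chi_3> = (1/20)[1*(10)*conj(1) + 1*(0)*conj(-1) + 2*(-5/2 + 3*sqrt(5)/2)*conj(-1) + 2*(5/2 - sqrt(5)/2)*conj(1) + 2*(-3*sqrt(5)/2 - 5/2)*conj(-1) + 2*(sqrt(5)/2 + 5/2)*conj(1) + 5*(2)*conj(1) + 5*(-4)*conj(-1)]
      = (1/20)[(10) + (0) + (5 - 3*sqrt(5)) + (5 - sqrt(5)) + (5 + 3*sqrt(5)) + (sqrt(5) + 5) + (10) + (20)] = 60/20 = 3
  <chi_rho, chi_4> = (1/20)[1*(10)*conj(1) + 1*(0)*conj(-1) + 2*(-5/2 + 3*sqrt(5)/2)*conj(-1) + 2*(5/2 - sqrt(5)/2)*conj(1) + 2*(-3*sqrt(5)/2 - 5/2)*conj(-1) + 2*(sqrt(5)/2 + 5/2)*conj(1) + 5*(2)*conj(-1) + 5*(-4)*conj(1)]
      = (1/20)[(10) + (0) + (5 - 3*sqrt(5)) + (5 - sqrt(5)) + (5 + 3*sqrt(5)) + (sqrt(5) + 5) + (-10) + (-20)] = 0/20 = 0
  <chi_rho, chi_5> = (1/20)[1*(10)*conj(2) + 1*(0)*conj(-2) + 2*(-5/2 + 3*sqrt(5)/2)*conj(1/2 + sqrt(5)/2) + 2*(5/2 - sqrt(5)/2)*conj(-1/2 + sqrt(5)/2) + 2*(-3*sqrt(5)/2 - 5/2)*conj(1/2 - sqrt(5)/2) + 2*(sqrt(5)/2 + 5/2)*conj(-sqrt(5)/2 - 1/2) + 5*(2)*conj(0) + 5*(-4)*conj(0)]
      = (1/20)[(20) + (0) + (5 - sqrt(5)) + (-5 + 3*sqrt(5)) + (sqrt(5) + 5) + (-3*sqrt(5) - 5) + (0) + (0)] = 20/20 = 1
  <chi_rho, chi_6> = (1/20)[1*(10)*conj(2) + 1*(0)*conj(2) + 2*(-5/2 + 3*sqrt(5)/2)*conj(-1/2 + sqrt(5)/2) + 2*(5/2 - sqrt(5)/2)*conj(-sqrt(5)/2 - 1/2) + 2*(-3*sqrt(5)/2 - 5/2)*conj(-sqrt(5)/2 - 1/2) + 2*(sqrt(5)/2 + 5/2)*conj(-1/2 + sqrt(5)/2) + 5*(2)*conj(0) + 5*(-4)*conj(0)]
      = (1/20)[(20) + (0) + (10 - 4*sqrt(5)) + (-2*sqrt(5)) + (4*sqrt(5) + 10) + (2*sqrt(5)) + (0) + (0)] = 40/20 = 2
  <chi_rho, chi_7> = (1/20)[1*(10)*conj(2) + 1*(0)*conj(-2) + 2*(-5/2 + 3*sqrt(5)/2)*conj(1/2 - sqrt(5)/2) + 2*(5/2 - sqrt(5)/2)*conj(-sqrt(5)/2 - 1/2) + 2*(-3*sqrt(5)/2 - 5/2)*conj(1/2 + sqrt(5)/2) + 2*(sqrt(5)/2 + 5/2)*conj(-1/2 + sqrt(5)/2) + 5*(2)*conj(0) + 5*(-4)*conj(0)]
      = (1/20)[(20) + (0) + (-10 + 4*sqrt(5)) + (-2*sqrt(5)) + (-10 - 4*sqrt(5)) + (2*sqrt(5)) + (0) + (0)] = 0/20 = 0
  <chi_rho, chi_8> = (1/20)[1*(10)*conj(2) + 1*(0)*conj(2) + 2*(-5/2 + 3*sqrt(5)/2)*conj(-sqrt(5)/2 - 1/2) + 2*(5/2 - sqrt(5)/2)*conj(-1/2 + sqrt(5)/2) + 2*(-3*sqrt(5)/2 - 5/2)*conj(-1/2 + sqrt(5)/2) + 2*(sqrt(5)/2 + 5/2)*conj(-sqrt(5)/2 - 1/2) + 5*(2)*conj(0) + 5*(-4)*conj(0)]
      = (1/20)[(20) + (0) + (-5 + sqrt(5)) + (-5 + 3*sqrt(5)) + (-5 - sqrt(5)) + (-3*sqrt(5) - 5) + (0) + (0)] = 0/20 = 0
Dimension check: dim(rho) = sum (mult * dim) = 0*1 + 1*1 + 3*1 + 0*1 + 1*2 + 2*2 + 0*2 + 0*2 = 10 = chi_rho(e) = 10.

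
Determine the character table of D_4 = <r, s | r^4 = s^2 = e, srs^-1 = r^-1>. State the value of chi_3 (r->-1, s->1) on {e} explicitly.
Conjugacy classes: {e} of size 1, {r^2} of size 1, {r^1, r^3} of size 2, {s, sr^2, ...} of size 2, {sr, sr^3, ...} of size 2.
Character table:
  irrep \ class              {e} (size 1)  {r^2} (size 1)  {r^1, r^3} (size 2)  {s, sr^2, ...} (size 2)  {sr, sr^3, ...} (size 2)
  chi_1 (triv)               1             1               1                    1                        1                       
  chi_2 (sign: r->1, s->-1)  1             1               1                    -1                       -1                      
  chi_3 (r->-1, s->1)        1             1               -1                   1                        -1                      
  chi_4 (r->-1, s->-1)       1             1               -1                   -1                       1                       
  chi_5 (2d, j=1)            2             -2              0                    0                        0                       

Spot check: chi_3 (r->-1, s->1) on {e} = 1.

Derivation: D_4 has order 2*4 = 8 with 5 conjugacy classes, hence 5 irreducibles. Sum of squared dims 1 + 1 + 1 + 1 + 4 = 8 = |G|. Linear characters come from the abelianisation; the 2-dimensional irreps have character r^k -> 2*cos(2*pi*j*k/4), reflections -> 0.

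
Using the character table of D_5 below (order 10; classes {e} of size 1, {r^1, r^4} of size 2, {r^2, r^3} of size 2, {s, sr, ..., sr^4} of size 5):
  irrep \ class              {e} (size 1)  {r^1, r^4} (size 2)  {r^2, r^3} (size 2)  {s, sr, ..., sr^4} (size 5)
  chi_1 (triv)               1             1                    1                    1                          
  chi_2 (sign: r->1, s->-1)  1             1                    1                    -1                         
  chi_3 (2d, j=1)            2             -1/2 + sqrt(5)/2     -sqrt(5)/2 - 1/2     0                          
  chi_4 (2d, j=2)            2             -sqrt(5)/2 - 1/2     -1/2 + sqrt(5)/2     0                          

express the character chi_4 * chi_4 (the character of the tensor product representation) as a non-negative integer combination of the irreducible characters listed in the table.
chi_4 tensor chi_4 = chi_1 + chi_2 + chi_3 (all other irreducibles have multiplicity 0).

Proof sketch: The character of a tensor product is the pointwise product (chi_4 * chi_4)(C) = chi_4(C) * chi_4(C):
  {e}: (2)*(2), {r^1, r^4}: (-sqrt(5)/2 - 1/2)*(-sqrt(5)/2 - 1/2), {r^2, r^3}: (-1/2 + sqrt(5)/2)*(-1/2 + sqrt(5)/2), {s, sr, ..., sr^4}: (0)*(0)
so (chi_4 * chi_4) takes values
  {e} -> 4, {r^1, r^4} -> sqrt(5)/2 + 3/2, {r^2, r^3} -> 3/2 - sqrt(5)/2, {s, sr, ..., sr^4} -> 0.
Now take the inner product of this character with each irreducible chi from the table, <chi_4*chi_4, chi> = (1/10) sum_C |C| (chi_4*chi_4)(C) conj(chi(C)):
  <chi_4*chi_4, chi_1> = (1/10)[1*(4)*conj(1) + 2*(sqrt(5)/2 + 3/2)*conj(1) + 2*(3/2 - sqrt(5)/2)*conj(1) + 5*(0)*conj(1)]
      = (1/10)[(4) + (sqrt(5) + 3) + (3 - sqrt(5)) + (0)] = 10/10 = 1
  <chi_4*chi_4, chi_2> = (1/10)[1*(4)*conj(1) + 2*(sqrt(5)/2 + 3/2)*conj(1) + 2*(3/2 - sqrt(5)/2)*conj(1) + 5*(0)*conj(-1)]
      = (1/10)[(4) + (sqrt(5) + 3) + (3 - sqrt(5)) + (0)] = 10/10 = 1
  <chi_4*chi_4, chi_3> = (1/10)[1*(4)*conj(2) + 2*(sqrt(5)/2 + 3/2)*conj(-1/2 + sqrt(5)/2) + 2*(3/2 - sqrt(5)/2)*conj(-sqrt(5)/2 - 1/2) + 5*(0)*conj(0)]
      = (1/10)[(8) + (1 + sqrt(5)) + (1 - sqrt(5)) + (0)] = 10/10 = 1
  <chi_4*chi_4, chi_4> = (1/10)[1*(4)*conj(2) + 2*(sqrt(5)/2 + 3/2)*conj(-sqrt(5)/2 - 1/2) + 2*(3/2 - sqrt(5)/2)*conj(-1/2 + sqrt(5)/2) + 5*(0)*conj(0)]
      = (1/10)[(8) + (-2*sqrt(5) - 4) + (-4 + 2*sqrt(5)) + (0)] = 0/10 = 0
Hence the multiplicities are chi_1: 1, chi_2: 1, chi_3: 1. Dimension check: dim(chi_4)*dim(chi_4) = 2*2 = 4 and sum (mult * dim) = 1*1 + 1*1 + 1*2 = 4.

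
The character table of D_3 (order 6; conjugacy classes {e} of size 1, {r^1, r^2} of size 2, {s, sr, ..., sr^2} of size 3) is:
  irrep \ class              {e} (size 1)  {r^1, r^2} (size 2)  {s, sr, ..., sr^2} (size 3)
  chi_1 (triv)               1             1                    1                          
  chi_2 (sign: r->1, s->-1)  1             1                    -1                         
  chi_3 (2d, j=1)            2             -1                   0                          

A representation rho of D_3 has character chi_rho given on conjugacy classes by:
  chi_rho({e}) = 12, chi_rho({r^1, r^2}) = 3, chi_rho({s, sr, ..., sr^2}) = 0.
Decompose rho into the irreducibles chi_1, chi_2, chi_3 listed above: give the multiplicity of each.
Multiplicities: chi_1: 3, chi_2: 3, chi_3: 3.

Use <chi_rho, chi> = (1/|G|) sum_C |C| * chi_rho(C) * conj(chi(C)) with |G| = 6 for each irreducible chi in the table:
  <chi_rho, chi_1> = (1/6)[1*(12)*conj(1) + 2*(3)*conj(1) + 3*(0)*conj(1)]
      = (1/6)[(12) + (6) + (0)] = 18/6 = 3
  <chi_rho, chi_2> = (1/6)[1*(12)*conj(1) + 2*(3)*conj(1) + 3*(0)*conj(-1)]
      = (1/6)[(12) + (6) + (0)] = 18/6 = 3
  <chi_rho, chi_3> = (1/6)[1*(12)*conj(2) + 2*(3)*conj(-1) + 3*(0)*conj(0)]
      = (1/6)[(24) + (-6) + (0)] = 18/6 = 3
Dimension check: dim(rho) = sum (mult * dim) = 3*1 + 3*1 + 3*2 = 12 = chi_rho(e) = 12.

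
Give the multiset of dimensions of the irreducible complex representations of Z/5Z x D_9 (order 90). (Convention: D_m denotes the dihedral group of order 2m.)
Dimensions: 1, 1, 1, 1, 1, 1, 1, 1, 1, 1, 2, 2, 2, 2, 2, 2, 2, 2, 2, 2, 2, 2, 2, 2, 2, 2, 2, 2, 2, 2

Solution. There are 30 irreducibles (= number of conjugacy classes). Their dimensions d_i satisfy sum d_i^2 = |G| = 90: 1 + 1 + 1 + 1 + 1 + 1 + 1 + 1 + 1 + 1 + 4 + 4 + 4 + 4 + 4 + 4 + 4 + 4 + 4 + 4 + 4 + 4 + 4 + 4 + 4 + 4 + 4 + 4 + 4 + 4 = 90. (For the product with Z/5Z: each of the 5 1-dim characters of Z/5Z tensors with each irrep of D_9, giving 5 copies of each D_9-dimension.)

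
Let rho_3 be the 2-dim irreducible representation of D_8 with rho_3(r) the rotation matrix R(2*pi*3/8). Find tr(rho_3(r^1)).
chi_{rho_3}(r^1) = 2*cos(2*pi*3*1/8) = -sqrt(2)

Reasoning: rho_3(r^1) is rotation by angle 2*pi*3*1/8, whose trace is 2*cos(2*pi*3*1/8) = -sqrt(2).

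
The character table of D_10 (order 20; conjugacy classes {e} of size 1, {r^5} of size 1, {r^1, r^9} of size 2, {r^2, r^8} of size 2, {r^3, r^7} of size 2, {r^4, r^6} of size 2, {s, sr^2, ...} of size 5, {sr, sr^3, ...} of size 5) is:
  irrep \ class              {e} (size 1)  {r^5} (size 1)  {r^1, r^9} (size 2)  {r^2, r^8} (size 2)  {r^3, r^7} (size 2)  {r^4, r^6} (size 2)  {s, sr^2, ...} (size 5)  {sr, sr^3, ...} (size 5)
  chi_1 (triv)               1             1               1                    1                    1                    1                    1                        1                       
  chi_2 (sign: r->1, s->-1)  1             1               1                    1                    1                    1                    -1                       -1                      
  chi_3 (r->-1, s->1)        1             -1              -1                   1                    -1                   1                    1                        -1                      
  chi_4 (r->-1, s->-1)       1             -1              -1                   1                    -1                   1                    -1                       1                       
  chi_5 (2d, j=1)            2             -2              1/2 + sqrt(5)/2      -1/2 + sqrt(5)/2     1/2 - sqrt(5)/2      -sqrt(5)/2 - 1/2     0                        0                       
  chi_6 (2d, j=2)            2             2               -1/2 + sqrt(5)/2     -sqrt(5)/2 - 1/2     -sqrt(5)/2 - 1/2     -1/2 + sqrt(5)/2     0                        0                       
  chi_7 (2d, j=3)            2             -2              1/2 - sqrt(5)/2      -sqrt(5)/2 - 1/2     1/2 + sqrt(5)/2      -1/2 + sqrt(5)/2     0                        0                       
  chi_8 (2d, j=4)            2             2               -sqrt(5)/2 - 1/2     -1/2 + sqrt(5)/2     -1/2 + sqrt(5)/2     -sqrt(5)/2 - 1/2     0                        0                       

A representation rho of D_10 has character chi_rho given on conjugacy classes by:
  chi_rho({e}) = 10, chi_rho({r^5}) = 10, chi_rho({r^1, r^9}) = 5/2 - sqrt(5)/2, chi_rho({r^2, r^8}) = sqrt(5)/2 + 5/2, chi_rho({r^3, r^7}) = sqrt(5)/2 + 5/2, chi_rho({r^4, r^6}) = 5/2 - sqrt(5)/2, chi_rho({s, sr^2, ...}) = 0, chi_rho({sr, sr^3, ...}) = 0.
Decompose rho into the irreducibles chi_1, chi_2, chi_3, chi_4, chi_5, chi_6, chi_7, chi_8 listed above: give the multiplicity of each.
Multiplicities: chi_1: 2, chi_2: 2, chi_3: 0, chi_4: 0, chi_5: 0, chi_6: 1, chi_7: 0, chi_8: 2.

Explanation: Use <chi_rho, chi> = (1/|G|) sum_C |C| * chi_rho(C) * conj(chi(C)) with |G| = 20 for each irreducible chi in the table:
  <chi_rho, chi_1> = (1/20)[1*(10)*conj(1) + 1*(10)*conj(1) + 2*(5/2 - sqrt(5)/2)*conj(1) + 2*(sqrt(5)/2 + 5/2)*conj(1) + 2*(sqrt(5)/2 + 5/2)*conj(1) + 2*(5/2 - sqrt(5)/2)*conj(1) + 5*(0)*conj(1) + 5*(0)*conj(1)]
      = (1/20)[(10) + (10) + (5 - sqrt(5)) + (sqrt(5) + 5) + (sqrt(5) + 5) + (5 - sqrt(5)) + (0) + (0)] = 40/20 = 2
  <chi_rho, chi_2> = (1/20)[1*(10)*conj(1) + 1*(10)*conj(1) + 2*(5/2 - sqrt(5)/2)*conj(1) + 2*(sqrt(5)/2 + 5/2)*conj(1) + 2*(sqrt(5)/2 + 5/2)*conj(1) + 2*(5/2 - sqrt(5)/2)*conj(1) + 5*(0)*conj(-1) + 5*(0)*conj(-1)]
      = (1/20)[(10) + (10) + (5 - sqrt(5)) + (sqrt(5) + 5) + (sqrt(5) + 5) + (5 - sqrt(5)) + (0) + (0)] = 40/20 = 2
  <chi_rho, chi_3> = (1/20)[1*(10)*conj(1) + 1*(10)*conj(-1) + 2*(5/2 - sqrt(5)/2)*conj(-1) + 2*(sqrt(5)/2 + 5/2)*conj(1) + 2*(sqrt(5)/2 + 5/2)*conj(-1) + 2*(5/2 - sqrt(5)/2)*conj(1) + 5*(0)*conj(1) + 5*(0)*conj(-1)]
      = (1/20)[(10) + (-10) + (-5 + sqrt(5)) + (sqrt(5) + 5) + (-5 - sqrt(5)) + (5 - sqrt(5)) + (0) + (0)] = 0/20 = 0
  <chi_rho, chi_4> = (1/20)[1*(10)*conj(1) + 1*(10)*conj(-1) + 2*(5/2 - sqrt(5)/2)*conj(-1) + 2*(sqrt(5)/2 + 5/2)*conj(1) + 2*(sqrt(5)/2 + 5/2)*conj(-1) + 2*(5/2 - sqrt(5)/2)*conj(1) + 5*(0)*conj(-1) + 5*(0)*conj(1)]
      = (1/20)[(10) + (-10) + (-5 + sqrt(5)) + (sqrt(5) + 5) + (-5 - sqrt(5)) + (5 - sqrt(5)) + (0) + (0)] = 0/20 = 0
  <chi_rho, chi_5> = (1/20)[1*(10)*conj(2) + 1*(10)*conj(-2) + 2*(5/2 - sqrt(5)/2)*conj(1/2 + sqrt(5)/2) + 2*(sqrt(5)/2 + 5/2)*conj(-1/2 + sqrt(5)/2) + 2*(sqrt(5)/2 + 5/2)*conj(1/2 - sqrt(5)/2) + 2*(5/2 - sqrt(5)/2)*conj(-sqrt(5)/2 - 1/2) + 5*(0)*conj(0) + 5*(0)*conj(0)]
      = (1/20)[(20) + (-20) + (2*sqrt(5)) + (2*sqrt(5)) + (-2*sqrt(5)) + (-2*sqrt(5)) + (0) + (0)] = 0/20 = 0
  <chi_rho, chi_6> = (1/20)[1*(10)*conj(2) + 1*(10)*conj(2) + 2*(5/2 - sqrt(5)/2)*conj(-1/2 + sqrt(5)/2) + 2*(sqrt(5)/2 + 5/2)*conj(-sqrt(5)/2 - 1/2) + 2*(sqrt(5)/2 + 5/2)*conj(-sqrt(5)/2 - 1/2) + 2*(5/2 - sqrt(5)/2)*conj(-1/2 + sqrt(5)/2) + 5*(0)*conj(0) + 5*(0)*conj(0)]
      = (1/20)[(20) + (20) + (-5 + 3*sqrt(5)) + (-3*sqrt(5) - 5) + (-3*sqrt(5) - 5) + (-5 + 3*sqrt(5)) + (0) + (0)] = 20/20 = 1
  <chi_rho, chi_7> = (1/20)[1*(10)*conj(2) + 1*(10)*conj(-2) + 2*(5/2 - sqrt(5)/2)*conj(1/2 - sqrt(5)/2) + 2*(sqrt(5)/2 + 5/2)*conj(-sqrt(5)/2 - 1/2) + 2*(sqrt(5)/2 + 5/2)*conj(1/2 + sqrt(5)/2) + 2*(5/2 - sqrt(5)/2)*conj(-1/2 + sqrt(5)/2) + 5*(0)*conj(0) + 5*(0)*conj(0)]
      = (1/20)[(20) + (-20) + (5 - 3*sqrt(5)) + (-3*sqrt(5) - 5) + (5 + 3*sqrt(5)) + (-5 + 3*sqrt(5)) + (0) + (0)] = 0/20 = 0
  <chi_rho, chi_8> = (1/20)[1*(10)*conj(2) + 1*(10)*conj(2) + 2*(5/2 - sqrt(5)/2)*conj(-sqrt(5)/2 - 1/2) + 2*(sqrt(5)/2 + 5/2)*conj(-1/2 + sqrt(5)/2) + 2*(sqrt(5)/2 + 5/2)*conj(-1/2 + sqrt(5)/2) + 2*(5/2 - sqrt(5)/2)*conj(-sqrt(5)/2 - 1/2) + 5*(0)*conj(0) + 5*(0)*conj(0)]
      = (1/20)[(20) + (20) + (-2*sqrt(5)) + (2*sqrt(5)) + (2*sqrt(5)) + (-2*sqrt(5)) + (0) + (0)] = 40/20 = 2
Dimension check: dim(rho) = sum (mult * dim) = 2*1 + 2*1 + 0*1 + 0*1 + 0*2 + 1*2 + 0*2 + 2*2 = 10 = chi_rho(e) = 10.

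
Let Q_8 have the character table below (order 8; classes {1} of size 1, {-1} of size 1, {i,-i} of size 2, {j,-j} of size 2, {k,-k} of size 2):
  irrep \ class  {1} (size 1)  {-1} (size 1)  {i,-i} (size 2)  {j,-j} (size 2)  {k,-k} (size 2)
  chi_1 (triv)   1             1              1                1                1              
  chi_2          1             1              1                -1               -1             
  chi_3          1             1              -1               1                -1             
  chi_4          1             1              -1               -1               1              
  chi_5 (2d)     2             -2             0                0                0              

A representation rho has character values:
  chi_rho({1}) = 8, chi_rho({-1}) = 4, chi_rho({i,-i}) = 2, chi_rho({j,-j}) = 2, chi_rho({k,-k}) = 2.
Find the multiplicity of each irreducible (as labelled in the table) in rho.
Multiplicities: chi_1: 3, chi_2: 1, chi_3: 1, chi_4: 1, chi_5: 1.

Derivation: Use <chi_rho, chi> = (1/|G|) sum_C |C| * chi_rho(C) * conj(chi(C)) with |G| = 8 for each irreducible chi in the table:
  <chi_rho, chi_1> = (1/8)[1*(8)*conj(1) + 1*(4)*conj(1) + 2*(2)*conj(1) + 2*(2)*conj(1) + 2*(2)*conj(1)]
      = (1/8)[(8) + (4) + (4) + (4) + (4)] = 24/8 = 3
  <chi_rho, chi_2> = (1/8)[1*(8)*conj(1) + 1*(4)*conj(1) + 2*(2)*conj(1) + 2*(2)*conj(-1) + 2*(2)*conj(-1)]
      = (1/8)[(8) + (4) + (4) + (-4) + (-4)] = 8/8 = 1
  <chi_rho, chi_3> = (1/8)[1*(8)*conj(1) + 1*(4)*conj(1) + 2*(2)*conj(-1) + 2*(2)*conj(1) + 2*(2)*conj(-1)]
      = (1/8)[(8) + (4) + (-4) + (4) + (-4)] = 8/8 = 1
  <chi_rho, chi_4> = (1/8)[1*(8)*conj(1) + 1*(4)*conj(1) + 2*(2)*conj(-1) + 2*(2)*conj(-1) + 2*(2)*conj(1)]
      = (1/8)[(8) + (4) + (-4) + (-4) + (4)] = 8/8 = 1
  <chi_rho, chi_5> = (1/8)[1*(8)*conj(2) + 1*(4)*conj(-2) + 2*(2)*conj(0) + 2*(2)*conj(0) + 2*(2)*conj(0)]
      = (1/8)[(16) + (-8) + (0) + (0) + (0)] = 8/8 = 1
Dimension check: dim(rho) = sum (mult * dim) = 3*1 + 1*1 + 1*1 + 1*1 + 1*2 = 8 = chi_rho(e) = 8.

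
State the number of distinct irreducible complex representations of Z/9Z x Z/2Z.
18

Argument: The number of irreducible complex representations of a finite group equals its number of conjugacy classes. Z/9Z x Z/2Z is abelian of order 18, so every element is its own conjugacy class: 18 classes, so Z/9Z x Z/2Z (order 18) has exactly 18 irreducible complex representations.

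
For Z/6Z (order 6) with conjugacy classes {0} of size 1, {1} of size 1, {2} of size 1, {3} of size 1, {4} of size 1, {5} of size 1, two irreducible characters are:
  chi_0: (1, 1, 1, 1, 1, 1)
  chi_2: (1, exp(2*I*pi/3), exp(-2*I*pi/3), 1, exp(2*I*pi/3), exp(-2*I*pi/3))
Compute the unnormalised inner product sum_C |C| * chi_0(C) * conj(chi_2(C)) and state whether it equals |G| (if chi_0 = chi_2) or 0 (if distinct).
Sum = 0; so <chi_0, chi_2> = 0 (distinct irreducibles are orthogonal).

Argument: Compute term by term over conjugacy classes (|C| * chi_0(C) * conj(chi_2(C))):
  1*(1)*conj(1) + 1*(1)*conj(exp(2*I*pi/3)) + 1*(1)*conj(exp(-2*I*pi/3)) + 1*(1)*conj(1) + 1*(1)*conj(exp(2*I*pi/3)) + 1*(1)*conj(exp(-2*I*pi/3))
  = (1) + (exp(-2*I*pi/3)) + (exp(2*I*pi/3)) + (1) + (exp(-2*I*pi/3)) + (exp(2*I*pi/3))
  = 0.
(Exp terms are combined using exp(i*s)*conj(exp(i*t)) = exp(i*(s-t)), and sums of them are collapsed using the identity that for every m > 1 the m distinct m-th roots of unity sum to 0, e.g. 1 + exp(2*I*pi/3) + exp(-2*I*pi/3) = 0.)
Dividing by |G| = 6 gives 0/6 = 0, matching the row-orthogonality relation <chi_0, chi_2> = [chi_0 = chi_2].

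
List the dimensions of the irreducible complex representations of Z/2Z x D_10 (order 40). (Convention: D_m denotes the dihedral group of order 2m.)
Dimensions: 1, 1, 1, 1, 1, 1, 1, 1, 2, 2, 2, 2, 2, 2, 2, 2

Justification: There are 16 irreducibles (= number of conjugacy classes). Their dimensions d_i satisfy sum d_i^2 = |G| = 40: 1 + 1 + 1 + 1 + 1 + 1 + 1 + 1 + 4 + 4 + 4 + 4 + 4 + 4 + 4 + 4 = 40. (For the product with Z/2Z: each of the 2 1-dim characters of Z/2Z tensors with each irrep of D_10, giving 2 copies of each D_10-dimension.)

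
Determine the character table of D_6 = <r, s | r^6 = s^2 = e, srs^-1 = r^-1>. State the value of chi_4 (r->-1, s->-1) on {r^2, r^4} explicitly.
Conjugacy classes: {e} of size 1, {r^3} of size 1, {r^1, r^5} of size 2, {r^2, r^4} of size 2, {s, sr^2, ...} of size 3, {sr, sr^3, ...} of size 3.
Character table:
  irrep \ class              {e} (size 1)  {r^3} (size 1)  {r^1, r^5} (size 2)  {r^2, r^4} (size 2)  {s, sr^2, ...} (size 3)  {sr, sr^3, ...} (size 3)
  chi_1 (triv)               1             1               1                    1                    1                        1                       
  chi_2 (sign: r->1, s->-1)  1             1               1                    1                    -1                       -1                      
  chi_3 (r->-1, s->1)        1             -1              -1                   1                    1                        -1                      
  chi_4 (r->-1, s->-1)       1             -1              -1                   1                    -1                       1                       
  chi_5 (2d, j=1)            2             -2              1                    -1                   0                        0                       
  chi_6 (2d, j=2)            2             2               -1                   -1                   0                        0                       

Spot check: chi_4 (r->-1, s->-1) on {r^2, r^4} = 1.

Justification: D_6 has order 2*6 = 12 with 6 conjugacy classes, hence 6 irreducibles. Sum of squared dims 1 + 1 + 1 + 1 + 4 + 4 = 12 = |G|. Linear characters come from the abelianisation; the 2-dimensional irreps have character r^k -> 2*cos(2*pi*j*k/6), reflections -> 0.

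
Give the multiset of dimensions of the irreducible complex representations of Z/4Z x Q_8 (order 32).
Dimensions: 1, 1, 1, 1, 1, 1, 1, 1, 1, 1, 1, 1, 1, 1, 1, 1, 2, 2, 2, 2

Justification: There are 20 irreducibles (= number of conjugacy classes). Their dimensions d_i satisfy sum d_i^2 = |G| = 32: 1 + 1 + 1 + 1 + 1 + 1 + 1 + 1 + 1 + 1 + 1 + 1 + 1 + 1 + 1 + 1 + 4 + 4 + 4 + 4 = 32. (For the product with Z/4Z: each of the 4 1-dim characters of Z/4Z tensors with each irrep of Q_8, giving 4 copies of each Q_8-dimension.)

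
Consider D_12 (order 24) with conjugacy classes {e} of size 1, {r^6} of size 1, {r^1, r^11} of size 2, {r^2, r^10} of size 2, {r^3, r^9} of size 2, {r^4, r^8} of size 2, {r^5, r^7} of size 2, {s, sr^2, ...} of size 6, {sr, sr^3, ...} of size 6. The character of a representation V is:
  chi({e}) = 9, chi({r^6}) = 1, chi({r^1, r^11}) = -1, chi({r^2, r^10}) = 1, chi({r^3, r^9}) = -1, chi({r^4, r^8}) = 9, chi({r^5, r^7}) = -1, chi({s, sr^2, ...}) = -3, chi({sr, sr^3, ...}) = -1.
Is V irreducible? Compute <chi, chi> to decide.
Not irreducible (reducible): <chi, chi> = 13 > 1.

Working: <chi, chi> = (1/|G|) sum_C |C| * |chi(C)|^2 = (1/24)[1*|9|^2 + 1*|1|^2 + 2*|-1|^2 + 2*|1|^2 + 2*|-1|^2 + 2*|9|^2 + 2*|-1|^2 + 6*|-3|^2 + 6*|-1|^2]
  = (1/24)[(81) + (1) + (2) + (2) + (2) + (162) + (2) + (54) + (6)] = 312/24 = 13.
A character is irreducible iff <chi, chi> = 1, so this representation is reducible.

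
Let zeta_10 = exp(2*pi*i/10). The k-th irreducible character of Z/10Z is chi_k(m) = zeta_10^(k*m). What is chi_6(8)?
chi_6(8) = zeta_10^48 = exp(-2*I*pi/5)

Reasoning: chi_6(8) = zeta_10^(6*8) = zeta_10^48. Since zeta_10^10 = 1, this equals zeta_10^8 = exp(2*pi*i*8/10) = exp(-2*I*pi/5).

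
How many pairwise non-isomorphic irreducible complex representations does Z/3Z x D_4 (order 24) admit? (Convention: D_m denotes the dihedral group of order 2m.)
15

Proof sketch: The number of irreducible complex representations of a finite group equals its number of conjugacy classes. For a direct product, #classes(G x H) = #classes(G) * #classes(H). Z/3Z has 3 classes (abelian), D_4 has 5 classes, so 3 * 5 = 15, so Z/3Z x D_4 (order 24) has exactly 15 irreducible complex representations.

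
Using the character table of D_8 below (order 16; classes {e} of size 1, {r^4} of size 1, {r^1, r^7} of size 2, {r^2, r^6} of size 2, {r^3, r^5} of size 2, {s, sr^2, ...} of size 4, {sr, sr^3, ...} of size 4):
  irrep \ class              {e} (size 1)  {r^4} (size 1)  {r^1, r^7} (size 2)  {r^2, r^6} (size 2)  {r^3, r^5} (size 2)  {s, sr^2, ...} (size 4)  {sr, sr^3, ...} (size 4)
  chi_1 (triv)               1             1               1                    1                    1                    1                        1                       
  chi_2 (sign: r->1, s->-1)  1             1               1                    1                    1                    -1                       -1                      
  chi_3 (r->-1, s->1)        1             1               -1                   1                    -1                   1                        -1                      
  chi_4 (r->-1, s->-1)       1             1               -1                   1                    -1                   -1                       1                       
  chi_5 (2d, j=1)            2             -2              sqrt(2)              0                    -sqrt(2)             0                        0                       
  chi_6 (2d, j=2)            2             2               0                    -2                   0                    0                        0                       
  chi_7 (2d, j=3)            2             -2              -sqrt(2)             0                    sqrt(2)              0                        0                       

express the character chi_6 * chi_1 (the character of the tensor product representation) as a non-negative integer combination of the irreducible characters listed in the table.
chi_6 tensor chi_1 = chi_6 (all other irreducibles have multiplicity 0).

Working: The character of a tensor product is the pointwise product (chi_6 * chi_1)(C) = chi_6(C) * chi_1(C):
  {e}: (2)*(1), {r^4}: (2)*(1), {r^1, r^7}: (0)*(1), {r^2, r^6}: (-2)*(1), {r^3, r^5}: (0)*(1), {s, sr^2, ...}: (0)*(1), {sr, sr^3, ...}: (0)*(1)
so (chi_6 * chi_1) takes values
  {e} -> 2, {r^4} -> 2, {r^1, r^7} -> 0, {r^2, r^6} -> -2, {r^3, r^5} -> 0, {s, sr^2, ...} -> 0, {sr, sr^3, ...} -> 0.
Now take the inner product of this character with each irreducible chi from the table, <chi_6*chi_1, chi> = (1/16) sum_C |C| (chi_6*chi_1)(C) conj(chi(C)):
  <chi_6*chi_1, chi_1> = (1/16)[1*(2)*conj(1) + 1*(2)*conj(1) + 2*(0)*conj(1) + 2*(-2)*conj(1) + 2*(0)*conj(1) + 4*(0)*conj(1) + 4*(0)*conj(1)]
      = (1/16)[(2) + (2) + (0) + (-4) + (0) + (0) + (0)] = 0/16 = 0
  <chi_6*chi_1, chi_2> = (1/16)[1*(2)*conj(1) + 1*(2)*conj(1) + 2*(0)*conj(1) + 2*(-2)*conj(1) + 2*(0)*conj(1) + 4*(0)*conj(-1) + 4*(0)*conj(-1)]
      = (1/16)[(2) + (2) + (0) + (-4) + (0) + (0) + (0)] = 0/16 = 0
  <chi_6*chi_1, chi_3> = (1/16)[1*(2)*conj(1) + 1*(2)*conj(1) + 2*(0)*conj(-1) + 2*(-2)*conj(1) + 2*(0)*conj(-1) + 4*(0)*conj(1) + 4*(0)*conj(-1)]
      = (1/16)[(2) + (2) + (0) + (-4) + (0) + (0) + (0)] = 0/16 = 0
  <chi_6*chi_1, chi_4> = (1/16)[1*(2)*conj(1) + 1*(2)*conj(1) + 2*(0)*conj(-1) + 2*(-2)*conj(1) + 2*(0)*conj(-1) + 4*(0)*conj(-1) + 4*(0)*conj(1)]
      = (1/16)[(2) + (2) + (0) + (-4) + (0) + (0) + (0)] = 0/16 = 0
  <chi_6*chi_1, chi_5> = (1/16)[1*(2)*conj(2) + 1*(2)*conj(-2) + 2*(0)*conj(sqrt(2)) + 2*(-2)*conj(0) + 2*(0)*conj(-sqrt(2)) + 4*(0)*conj(0) + 4*(0)*conj(0)]
      = (1/16)[(4) + (-4) + (0) + (0) + (0) + (0) + (0)] = 0/16 = 0
  <chi_6*chi_1, chi_6> = (1/16)[1*(2)*conj(2) + 1*(2)*conj(2) + 2*(0)*conj(0) + 2*(-2)*conj(-2) + 2*(0)*conj(0) + 4*(0)*conj(0) + 4*(0)*conj(0)]
      = (1/16)[(4) + (4) + (0) + (8) + (0) + (0) + (0)] = 16/16 = 1
  <chi_6*chi_1, chi_7> = (1/16)[1*(2)*conj(2) + 1*(2)*conj(-2) + 2*(0)*conj(-sqrt(2)) + 2*(-2)*conj(0) + 2*(0)*conj(sqrt(2)) + 4*(0)*conj(0) + 4*(0)*conj(0)]
      = (1/16)[(4) + (-4) + (0) + (0) + (0) + (0) + (0)] = 0/16 = 0
Hence the multiplicities are chi_6: 1. Dimension check: dim(chi_6)*dim(chi_1) = 2*1 = 2 and sum (mult * dim) = 1*2 = 2.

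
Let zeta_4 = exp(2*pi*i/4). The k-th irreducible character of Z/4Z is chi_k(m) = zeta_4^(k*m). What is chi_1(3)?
chi_1(3) = zeta_4^3 = -I

Reasoning: chi_1(3) = zeta_4^(1*3) = zeta_4^3. Since zeta_4^4 = 1, this equals zeta_4^3 = exp(2*pi*i*3/4) = -I.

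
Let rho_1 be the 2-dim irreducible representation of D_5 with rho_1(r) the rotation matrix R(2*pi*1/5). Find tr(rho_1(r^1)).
chi_{rho_1}(r^1) = 2*cos(2*pi*1*1/5) = -1/2 + sqrt(5)/2

Working: rho_1(r^1) is rotation by angle 2*pi*1*1/5, whose trace is 2*cos(2*pi*1*1/5) = -1/2 + sqrt(5)/2.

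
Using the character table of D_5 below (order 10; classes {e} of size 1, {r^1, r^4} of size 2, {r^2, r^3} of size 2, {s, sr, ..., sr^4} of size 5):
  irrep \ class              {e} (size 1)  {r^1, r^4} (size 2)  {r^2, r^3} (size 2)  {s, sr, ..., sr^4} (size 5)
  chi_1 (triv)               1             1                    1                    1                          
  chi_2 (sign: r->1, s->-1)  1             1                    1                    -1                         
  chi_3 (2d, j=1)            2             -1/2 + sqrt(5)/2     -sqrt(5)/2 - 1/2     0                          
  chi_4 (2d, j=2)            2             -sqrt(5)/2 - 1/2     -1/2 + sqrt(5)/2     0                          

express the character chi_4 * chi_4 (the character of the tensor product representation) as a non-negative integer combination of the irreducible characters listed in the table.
chi_4 tensor chi_4 = chi_1 + chi_2 + chi_3 (all other irreducibles have multiplicity 0).

Working: The character of a tensor product is the pointwise product (chi_4 * chi_4)(C) = chi_4(C) * chi_4(C):
  {e}: (2)*(2), {r^1, r^4}: (-sqrt(5)/2 - 1/2)*(-sqrt(5)/2 - 1/2), {r^2, r^3}: (-1/2 + sqrt(5)/2)*(-1/2 + sqrt(5)/2), {s, sr, ..., sr^4}: (0)*(0)
so (chi_4 * chi_4) takes values
  {e} -> 4, {r^1, r^4} -> sqrt(5)/2 + 3/2, {r^2, r^3} -> 3/2 - sqrt(5)/2, {s, sr, ..., sr^4} -> 0.
Now take the inner product of this character with each irreducible chi from the table, <chi_4*chi_4, chi> = (1/10) sum_C |C| (chi_4*chi_4)(C) conj(chi(C)):
  <chi_4*chi_4, chi_1> = (1/10)[1*(4)*conj(1) + 2*(sqrt(5)/2 + 3/2)*conj(1) + 2*(3/2 - sqrt(5)/2)*conj(1) + 5*(0)*conj(1)]
      = (1/10)[(4) + (sqrt(5) + 3) + (3 - sqrt(5)) + (0)] = 10/10 = 1
  <chi_4*chi_4, chi_2> = (1/10)[1*(4)*conj(1) + 2*(sqrt(5)/2 + 3/2)*conj(1) + 2*(3/2 - sqrt(5)/2)*conj(1) + 5*(0)*conj(-1)]
      = (1/10)[(4) + (sqrt(5) + 3) + (3 - sqrt(5)) + (0)] = 10/10 = 1
  <chi_4*chi_4, chi_3> = (1/10)[1*(4)*conj(2) + 2*(sqrt(5)/2 + 3/2)*conj(-1/2 + sqrt(5)/2) + 2*(3/2 - sqrt(5)/2)*conj(-sqrt(5)/2 - 1/2) + 5*(0)*conj(0)]
      = (1/10)[(8) + (1 + sqrt(5)) + (1 - sqrt(5)) + (0)] = 10/10 = 1
  <chi_4*chi_4, chi_4> = (1/10)[1*(4)*conj(2) + 2*(sqrt(5)/2 + 3/2)*conj(-sqrt(5)/2 - 1/2) + 2*(3/2 - sqrt(5)/2)*conj(-1/2 + sqrt(5)/2) + 5*(0)*conj(0)]
      = (1/10)[(8) + (-2*sqrt(5) - 4) + (-4 + 2*sqrt(5)) + (0)] = 0/10 = 0
Hence the multiplicities are chi_1: 1, chi_2: 1, chi_3: 1. Dimension check: dim(chi_4)*dim(chi_4) = 2*2 = 4 and sum (mult * dim) = 1*1 + 1*1 + 1*2 = 4.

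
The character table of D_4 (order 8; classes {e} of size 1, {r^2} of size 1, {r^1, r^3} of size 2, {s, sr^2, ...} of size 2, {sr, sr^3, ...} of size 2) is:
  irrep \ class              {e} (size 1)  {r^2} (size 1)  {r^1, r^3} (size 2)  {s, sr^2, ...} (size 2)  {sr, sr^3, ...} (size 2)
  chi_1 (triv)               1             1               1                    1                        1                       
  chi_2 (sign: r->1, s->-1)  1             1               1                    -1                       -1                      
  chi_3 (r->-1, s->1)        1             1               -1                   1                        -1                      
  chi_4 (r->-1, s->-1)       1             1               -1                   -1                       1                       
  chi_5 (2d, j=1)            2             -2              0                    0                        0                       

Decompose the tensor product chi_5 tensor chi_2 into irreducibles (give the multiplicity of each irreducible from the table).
chi_5 tensor chi_2 = chi_5 (all other irreducibles have multiplicity 0).

Solution. The character of a tensor product is the pointwise product (chi_5 * chi_2)(C) = chi_5(C) * chi_2(C):
  {e}: (2)*(1), {r^2}: (-2)*(1), {r^1, r^3}: (0)*(1), {s, sr^2, ...}: (0)*(-1), {sr, sr^3, ...}: (0)*(-1)
so (chi_5 * chi_2) takes values
  {e} -> 2, {r^2} -> -2, {r^1, r^3} -> 0, {s, sr^2, ...} -> 0, {sr, sr^3, ...} -> 0.
Now take the inner product of this character with each irreducible chi from the table, <chi_5*chi_2, chi> = (1/8) sum_C |C| (chi_5*chi_2)(C) conj(chi(C)):
  <chi_5*chi_2, chi_1> = (1/8)[1*(2)*conj(1) + 1*(-2)*conj(1) + 2*(0)*conj(1) + 2*(0)*conj(1) + 2*(0)*conj(1)]
      = (1/8)[(2) + (-2) + (0) + (0) + (0)] = 0/8 = 0
  <chi_5*chi_2, chi_2> = (1/8)[1*(2)*conj(1) + 1*(-2)*conj(1) + 2*(0)*conj(1) + 2*(0)*conj(-1) + 2*(0)*conj(-1)]
      = (1/8)[(2) + (-2) + (0) + (0) + (0)] = 0/8 = 0
  <chi_5*chi_2, chi_3> = (1/8)[1*(2)*conj(1) + 1*(-2)*conj(1) + 2*(0)*conj(-1) + 2*(0)*conj(1) + 2*(0)*conj(-1)]
      = (1/8)[(2) + (-2) + (0) + (0) + (0)] = 0/8 = 0
  <chi_5*chi_2, chi_4> = (1/8)[1*(2)*conj(1) + 1*(-2)*conj(1) + 2*(0)*conj(-1) + 2*(0)*conj(-1) + 2*(0)*conj(1)]
      = (1/8)[(2) + (-2) + (0) + (0) + (0)] = 0/8 = 0
  <chi_5*chi_2, chi_5> = (1/8)[1*(2)*conj(2) + 1*(-2)*conj(-2) + 2*(0)*conj(0) + 2*(0)*conj(0) + 2*(0)*conj(0)]
      = (1/8)[(4) + (4) + (0) + (0) + (0)] = 8/8 = 1
Hence the multiplicities are chi_5: 1. Dimension check: dim(chi_5)*dim(chi_2) = 2*1 = 2 and sum (mult * dim) = 1*2 = 2.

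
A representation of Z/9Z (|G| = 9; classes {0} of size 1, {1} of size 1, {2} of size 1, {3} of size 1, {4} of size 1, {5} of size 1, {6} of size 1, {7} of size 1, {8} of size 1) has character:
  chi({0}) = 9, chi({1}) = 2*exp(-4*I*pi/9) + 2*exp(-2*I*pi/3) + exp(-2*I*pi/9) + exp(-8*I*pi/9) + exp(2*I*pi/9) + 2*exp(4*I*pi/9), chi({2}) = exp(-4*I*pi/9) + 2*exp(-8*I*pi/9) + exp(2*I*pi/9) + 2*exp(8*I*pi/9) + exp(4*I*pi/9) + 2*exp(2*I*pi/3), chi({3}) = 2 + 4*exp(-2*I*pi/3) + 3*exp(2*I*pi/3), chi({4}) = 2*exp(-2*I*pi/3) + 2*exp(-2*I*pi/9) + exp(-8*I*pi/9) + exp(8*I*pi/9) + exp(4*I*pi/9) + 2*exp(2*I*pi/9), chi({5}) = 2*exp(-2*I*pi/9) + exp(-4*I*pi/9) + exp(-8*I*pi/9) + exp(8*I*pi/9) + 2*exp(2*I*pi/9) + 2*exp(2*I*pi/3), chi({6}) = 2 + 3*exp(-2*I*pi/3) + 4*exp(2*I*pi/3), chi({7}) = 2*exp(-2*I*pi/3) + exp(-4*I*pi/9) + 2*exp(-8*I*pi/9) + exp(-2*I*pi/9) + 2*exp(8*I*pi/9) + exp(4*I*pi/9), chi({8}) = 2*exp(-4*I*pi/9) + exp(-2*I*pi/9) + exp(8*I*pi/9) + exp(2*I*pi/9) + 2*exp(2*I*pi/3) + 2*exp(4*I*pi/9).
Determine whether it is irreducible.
Not irreducible (reducible): <chi, chi> = 15 > 1.

Proof sketch: <chi, chi> = (1/|G|) sum_C |C| * |chi(C)|^2 = (1/9)[1*|9|^2 + 1*|2*exp(-4*I*pi/9) + 2*exp(-2*I*pi/3) + exp(-2*I*pi/9) + exp(-8*I*pi/9) + exp(2*I*pi/9) + 2*exp(4*I*pi/9)|^2 + 1*|exp(-4*I*pi/9) + 2*exp(-8*I*pi/9) + exp(2*I*pi/9) + 2*exp(8*I*pi/9) + exp(4*I*pi/9) + 2*exp(2*I*pi/3)|^2 + 1*|2 + 4*exp(-2*I*pi/3) + 3*exp(2*I*pi/3)|^2 + 1*|2*exp(-2*I*pi/3) + 2*exp(-2*I*pi/9) + exp(-8*I*pi/9) + exp(8*I*pi/9) + exp(4*I*pi/9) + 2*exp(2*I*pi/9)|^2 + 1*|2*exp(-2*I*pi/9) + exp(-4*I*pi/9) + exp(-8*I*pi/9) + exp(8*I*pi/9) + 2*exp(2*I*pi/9) + 2*exp(2*I*pi/3)|^2 + 1*|2 + 3*exp(-2*I*pi/3) + 4*exp(2*I*pi/3)|^2 + 1*|2*exp(-2*I*pi/3) + exp(-4*I*pi/9) + 2*exp(-8*I*pi/9) + exp(-2*I*pi/9) + 2*exp(8*I*pi/9) + exp(4*I*pi/9)|^2 + 1*|2*exp(-4*I*pi/9) + exp(-2*I*pi/9) + exp(8*I*pi/9) + exp(2*I*pi/9) + 2*exp(2*I*pi/3) + 2*exp(4*I*pi/9)|^2]
  = (1/9)[(81) + (15 + 10*exp(-2*I*pi/9) + 7*exp(-2*I*pi/3) + 5*exp(-4*I*pi/9) + 11*exp(-8*I*pi/9) + 11*exp(8*I*pi/9) + 5*exp(4*I*pi/9) + 7*exp(2*I*pi/3) + 10*exp(2*I*pi/9)) + (15 + 10*exp(-4*I*pi/9) + 11*exp(-2*I*pi/9) + 7*exp(-2*I*pi/3) + 5*exp(-8*I*pi/9) + 5*exp(8*I*pi/9) + 7*exp(2*I*pi/3) + 11*exp(2*I*pi/9) + 10*exp(4*I*pi/9)) + (3) + (15 + 11*exp(-4*I*pi/9) + 7*exp(-2*I*pi/3) + 10*exp(-8*I*pi/9) + 5*exp(-2*I*pi/9) + 5*exp(2*I*pi/9) + 10*exp(8*I*pi/9) + 7*exp(2*I*pi/3) + 11*exp(4*I*pi/9)) + (15 + 11*exp(-4*I*pi/9) + 7*exp(-2*I*pi/3) + 10*exp(-8*I*pi/9) + 5*exp(-2*I*pi/9) + 5*exp(2*I*pi/9) + 10*exp(8*I*pi/9) + 7*exp(2*I*pi/3) + 11*exp(4*I*pi/9)) + (3) + (15 + 10*exp(-4*I*pi/9) + 11*exp(-2*I*pi/9) + 7*exp(-2*I*pi/3) + 5*exp(-8*I*pi/9) + 5*exp(8*I*pi/9) + 7*exp(2*I*pi/3) + 11*exp(2*I*pi/9) + 10*exp(4*I*pi/9)) + (15 + 10*exp(-2*I*pi/9) + 7*exp(-2*I*pi/3) + 5*exp(-4*I*pi/9) + 11*exp(-8*I*pi/9) + 11*exp(8*I*pi/9) + 5*exp(4*I*pi/9) + 7*exp(2*I*pi/3) + 10*exp(2*I*pi/9))] = 135/9 = 15.
(Exp terms are combined using exp(i*s)*conj(exp(i*t)) = exp(i*(s-t)), and sums of them are collapsed using the identity that for every m > 1 the m distinct m-th roots of unity sum to 0, e.g. 1 + exp(2*I*pi/3) + exp(-2*I*pi/3) = 0.)
A character is irreducible iff <chi, chi> = 1, so this representation is reducible.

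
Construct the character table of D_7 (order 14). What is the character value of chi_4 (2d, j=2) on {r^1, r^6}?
Conjugacy classes: {e} of size 1, {r^1, r^6} of size 2, {r^2, r^5} of size 2, {r^3, r^4} of size 2, {s, sr, ..., sr^6} of size 7.
Character table:
  irrep \ class              {e} (size 1)  {r^1, r^6} (size 2)  {r^2, r^5} (size 2)  {r^3, r^4} (size 2)  {s, sr, ..., sr^6} (size 7)
  chi_1 (triv)               1             1                    1                    1                    1                          
  chi_2 (sign: r->1, s->-1)  1             1                    1                    1                    -1                         
  chi_3 (2d, j=1)            2             2*cos(2*pi/7)        -2*cos(3*pi/7)       -2*cos(pi/7)         0                          
  chi_4 (2d, j=2)            2             -2*cos(3*pi/7)       -2*cos(pi/7)         2*cos(2*pi/7)        0                          
  chi_5 (2d, j=3)            2             -2*cos(pi/7)         2*cos(2*pi/7)        -2*cos(3*pi/7)       0                          

Spot check: chi_4 (2d, j=2) on {r^1, r^6} = -2*cos(3*pi/7).

Why: D_7 has order 2*7 = 14 with 5 conjugacy classes, hence 5 irreducibles. Sum of squared dims 1 + 1 + 4 + 4 + 4 = 14 = |G|. Linear characters come from the abelianisation; the 2-dimensional irreps have character r^k -> 2*cos(2*pi*j*k/7), reflections -> 0.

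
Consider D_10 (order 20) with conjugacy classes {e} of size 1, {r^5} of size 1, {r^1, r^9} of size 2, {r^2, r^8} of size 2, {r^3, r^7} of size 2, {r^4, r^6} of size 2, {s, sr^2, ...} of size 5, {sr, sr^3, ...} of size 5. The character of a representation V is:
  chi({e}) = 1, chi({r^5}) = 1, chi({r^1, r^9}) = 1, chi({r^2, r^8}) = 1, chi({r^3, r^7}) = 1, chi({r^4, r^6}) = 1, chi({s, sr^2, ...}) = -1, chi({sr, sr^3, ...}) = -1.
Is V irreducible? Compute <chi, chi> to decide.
Irreducible: <chi, chi> = 1.

Details: <chi, chi> = (1/|G|) sum_C |C| * |chi(C)|^2 = (1/20)[1*|1|^2 + 1*|1|^2 + 2*|1|^2 + 2*|1|^2 + 2*|1|^2 + 2*|1|^2 + 5*|-1|^2 + 5*|-1|^2]
  = (1/20)[(1) + (1) + (2) + (2) + (2) + (2) + (5) + (5)] = 20/20 = 1.
A character is irreducible iff <chi, chi> = 1, so this representation is irreducible.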